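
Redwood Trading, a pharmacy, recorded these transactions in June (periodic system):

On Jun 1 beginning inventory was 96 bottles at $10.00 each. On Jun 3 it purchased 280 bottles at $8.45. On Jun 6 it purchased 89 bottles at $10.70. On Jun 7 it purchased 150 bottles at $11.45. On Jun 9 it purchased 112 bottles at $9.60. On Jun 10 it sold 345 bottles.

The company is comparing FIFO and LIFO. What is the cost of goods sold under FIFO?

COGS = $3,064.05

FIFO COGS: 96 @ $10.00 + 249 @ $8.45 = $3,064.05
LIFO COGS: 112 @ $9.60 + 150 @ $11.45 + 83 @ $10.70 = $3,680.80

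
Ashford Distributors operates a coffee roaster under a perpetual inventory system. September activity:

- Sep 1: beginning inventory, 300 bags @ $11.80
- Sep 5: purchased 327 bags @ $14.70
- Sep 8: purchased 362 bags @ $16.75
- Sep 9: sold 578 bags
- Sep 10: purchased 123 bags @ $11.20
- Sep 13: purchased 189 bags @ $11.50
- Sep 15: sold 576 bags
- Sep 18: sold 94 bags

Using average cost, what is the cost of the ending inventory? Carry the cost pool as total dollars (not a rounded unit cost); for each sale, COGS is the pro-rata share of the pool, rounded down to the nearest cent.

Ending inventory = $699.32

After Sep 1: 300 on hand, pool $3,540.00 (≈ $11.8000 each)
After Sep 5: 627 on hand, pool $8,346.90 (≈ $13.3124 each)
After Sep 8: 989 on hand, pool $14,410.40 (≈ $14.5707 each)
Sep 9, sell 578: 578/989 × $14,410.40 → $8,421.85
After Sep 10: 534 on hand, pool $7,366.15 (≈ $13.7943 each)
After Sep 13: 723 on hand, pool $9,539.65 (≈ $13.1945 each)
Sep 15, sell 576: 576/723 × $9,539.65 → $7,600.05
Sep 18, sell 94: 94/147 × $1,939.60 → $1,240.28
Total COGS = $8,421.85 + $7,600.05 + $1,240.28 = $17,262.18
Ending inventory (cost pool remaining) = $699.32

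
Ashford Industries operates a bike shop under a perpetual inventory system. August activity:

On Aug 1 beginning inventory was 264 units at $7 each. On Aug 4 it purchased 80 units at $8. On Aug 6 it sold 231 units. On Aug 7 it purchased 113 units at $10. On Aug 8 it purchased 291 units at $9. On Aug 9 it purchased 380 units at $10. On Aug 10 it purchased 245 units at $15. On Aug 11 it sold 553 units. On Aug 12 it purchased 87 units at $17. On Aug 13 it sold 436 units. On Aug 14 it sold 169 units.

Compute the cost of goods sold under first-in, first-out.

Aug 6, 231 sold [FIFO — oldest first]: 231 @ $7 = $1,617
Aug 11, 553 sold [FIFO — oldest first]: 33 @ $7 + 80 @ $8 + 113 @ $10 + 291 @ $9 + 36 @ $10 = $4,980
Aug 13, 436 sold [FIFO — oldest first]: 344 @ $10 + 92 @ $15 = $4,820
Aug 14, 169 sold [FIFO — oldest first]: 153 @ $15 + 16 @ $17 = $2,567
Total COGS = $1,617 + $4,980 + $4,820 + $2,567 = $13,984
Ending inventory: 71 @ $17 = $1,207
Check: goods available $15,191 = COGS $13,984 + ending $1,207

COGS = $13,984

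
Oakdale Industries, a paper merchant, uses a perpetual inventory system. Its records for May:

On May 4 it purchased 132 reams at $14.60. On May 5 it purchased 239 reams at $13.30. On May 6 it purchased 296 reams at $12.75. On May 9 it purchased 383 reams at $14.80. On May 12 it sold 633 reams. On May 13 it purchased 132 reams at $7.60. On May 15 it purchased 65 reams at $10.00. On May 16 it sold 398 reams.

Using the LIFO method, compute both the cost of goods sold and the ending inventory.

COGS = $13,157.10; ending inventory = $3,044.40

May 12, 633 sold [LIFO — newest first]: 383 @ $14.80 + 250 @ $12.75 = $8,855.90
May 16, 398 sold [LIFO — newest first]: 65 @ $10.00 + 132 @ $7.60 + 46 @ $12.75 + 155 @ $13.30 = $4,301.20
Total COGS = $8,855.90 + $4,301.20 = $13,157.10
Ending inventory: 132 @ $14.60 + 84 @ $13.30 = $3,044.40
Check: goods available $16,201.50 = COGS $13,157.10 + ending $3,044.40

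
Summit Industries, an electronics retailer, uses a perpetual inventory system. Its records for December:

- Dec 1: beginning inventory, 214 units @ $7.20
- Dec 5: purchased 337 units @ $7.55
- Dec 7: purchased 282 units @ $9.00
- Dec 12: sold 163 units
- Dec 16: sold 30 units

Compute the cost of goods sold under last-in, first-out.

Dec 12, 163 sold [LIFO — newest first]: 163 @ $9.00 = $1,467.00
Dec 16, 30 sold [LIFO — newest first]: 30 @ $9.00 = $270.00
Total COGS = $1,467.00 + $270.00 = $1,737.00
Ending inventory: 214 @ $7.20 + 337 @ $7.55 + 89 @ $9.00 = $4,886.15

COGS = $1,737.00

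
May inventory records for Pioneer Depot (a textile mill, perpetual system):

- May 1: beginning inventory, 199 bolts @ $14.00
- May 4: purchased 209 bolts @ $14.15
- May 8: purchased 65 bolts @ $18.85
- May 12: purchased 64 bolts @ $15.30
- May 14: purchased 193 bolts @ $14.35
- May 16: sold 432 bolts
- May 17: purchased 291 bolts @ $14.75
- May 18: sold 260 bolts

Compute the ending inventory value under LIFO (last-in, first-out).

Ending inventory = $4,644.10

May 16, 432 sold [LIFO — newest first]: 193 @ $14.35 + 64 @ $15.30 + 65 @ $18.85 + 110 @ $14.15 = $6,530.50
May 18, 260 sold [LIFO — newest first]: 260 @ $14.75 = $3,835.00
Total COGS = $6,530.50 + $3,835.00 = $10,365.50
Ending inventory: 199 @ $14.00 + 99 @ $14.15 + 31 @ $14.75 = $4,644.10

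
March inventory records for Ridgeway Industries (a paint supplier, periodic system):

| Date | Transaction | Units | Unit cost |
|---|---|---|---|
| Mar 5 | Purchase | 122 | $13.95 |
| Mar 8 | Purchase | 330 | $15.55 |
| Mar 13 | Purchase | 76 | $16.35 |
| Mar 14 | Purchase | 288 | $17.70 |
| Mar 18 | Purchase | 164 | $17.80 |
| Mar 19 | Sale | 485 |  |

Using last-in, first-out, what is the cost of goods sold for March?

Mar 19, 485 sold [LIFO — newest first]: 164 @ $17.80 + 288 @ $17.70 + 33 @ $16.35 = $8,556.35
Ending inventory: 122 @ $13.95 + 330 @ $15.55 + 43 @ $16.35 = $7,536.45

COGS = $8,556.35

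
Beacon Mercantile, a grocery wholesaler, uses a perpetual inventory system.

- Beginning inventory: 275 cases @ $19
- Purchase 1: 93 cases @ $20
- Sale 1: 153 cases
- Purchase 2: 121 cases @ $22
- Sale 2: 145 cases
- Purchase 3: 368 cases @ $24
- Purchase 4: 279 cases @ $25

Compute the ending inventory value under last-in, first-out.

Sale 1 (153) [LIFO — newest first]: 93 @ $20 + 60 @ $19 = $3,000
Sale 2 (145) [LIFO — newest first]: 121 @ $22 + 24 @ $19 = $3,118
Total COGS = $3,000 + $3,118 = $6,118
Ending inventory: 191 @ $19 + 368 @ $24 + 279 @ $25 = $19,436
Check: goods available $25,554 = COGS $6,118 + ending $19,436

Ending inventory = $19,436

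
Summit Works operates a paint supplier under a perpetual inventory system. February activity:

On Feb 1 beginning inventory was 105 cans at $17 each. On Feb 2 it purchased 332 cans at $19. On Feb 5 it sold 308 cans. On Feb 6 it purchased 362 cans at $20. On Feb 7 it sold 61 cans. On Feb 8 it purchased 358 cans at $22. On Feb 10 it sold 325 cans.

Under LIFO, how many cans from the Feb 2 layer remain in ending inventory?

24

Feb 5, 308 sold [LIFO — newest first]: 308 @ $19 = $5,852
Feb 7, 61 sold [LIFO — newest first]: 61 @ $20 = $1,220
Feb 10, 325 sold [LIFO — newest first]: 325 @ $22 = $7,150
Total COGS = $5,852 + $1,220 + $7,150 = $14,222
Ending inventory: 105 @ $17 + 24 @ $19 + 301 @ $20 + 33 @ $22 = $8,987
Check: goods available $23,209 = COGS $14,222 + ending $8,987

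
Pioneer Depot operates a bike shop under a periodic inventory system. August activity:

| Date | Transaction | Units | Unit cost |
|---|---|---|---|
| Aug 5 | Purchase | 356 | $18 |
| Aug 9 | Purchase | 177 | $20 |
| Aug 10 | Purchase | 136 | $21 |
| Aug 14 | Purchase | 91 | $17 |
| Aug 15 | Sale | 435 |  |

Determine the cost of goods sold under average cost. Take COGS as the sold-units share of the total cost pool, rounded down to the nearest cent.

Aug 15, sell 435: 435/760 × $14,351.00 → $8,214.05
Ending inventory (cost pool remaining) = $6,136.95

COGS = $8,214.05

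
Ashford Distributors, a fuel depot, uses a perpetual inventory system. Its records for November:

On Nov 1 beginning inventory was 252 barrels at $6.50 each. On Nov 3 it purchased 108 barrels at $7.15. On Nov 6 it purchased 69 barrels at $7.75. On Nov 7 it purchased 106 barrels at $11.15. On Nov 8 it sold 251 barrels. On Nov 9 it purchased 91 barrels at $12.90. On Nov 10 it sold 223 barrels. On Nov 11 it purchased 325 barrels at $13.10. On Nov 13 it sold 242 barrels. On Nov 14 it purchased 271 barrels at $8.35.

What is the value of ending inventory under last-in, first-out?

Nov 8, 251 sold [LIFO — newest first]: 106 @ $11.15 + 69 @ $7.75 + 76 @ $7.15 = $2,260.05
Nov 10, 223 sold [LIFO — newest first]: 91 @ $12.90 + 32 @ $7.15 + 100 @ $6.50 = $2,052.70
Nov 13, 242 sold [LIFO — newest first]: 242 @ $13.10 = $3,170.20
Total COGS = $2,260.05 + $2,052.70 + $3,170.20 = $7,482.95
Ending inventory: 152 @ $6.50 + 83 @ $13.10 + 271 @ $8.35 = $4,338.15

Ending inventory = $4,338.15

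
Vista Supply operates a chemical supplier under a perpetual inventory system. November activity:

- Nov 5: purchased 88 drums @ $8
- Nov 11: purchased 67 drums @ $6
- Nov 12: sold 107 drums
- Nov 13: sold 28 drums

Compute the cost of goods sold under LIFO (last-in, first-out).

Nov 12, 107 sold [LIFO — newest first]: 67 @ $6 + 40 @ $8 = $722
Nov 13, 28 sold [LIFO — newest first]: 28 @ $8 = $224
Total COGS = $722 + $224 = $946
Ending inventory: 20 @ $8 = $160

COGS = $946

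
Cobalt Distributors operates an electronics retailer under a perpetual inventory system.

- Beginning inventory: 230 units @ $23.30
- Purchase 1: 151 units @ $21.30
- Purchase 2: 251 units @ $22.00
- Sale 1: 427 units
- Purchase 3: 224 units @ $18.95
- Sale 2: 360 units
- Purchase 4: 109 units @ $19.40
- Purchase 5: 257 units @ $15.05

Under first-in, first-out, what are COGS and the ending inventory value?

COGS = $17,034.55; ending inventory = $7,290.00

Sale 1 (427) [FIFO — oldest first]: 230 @ $23.30 + 151 @ $21.30 + 46 @ $22.00 = $9,587.30
Sale 2 (360) [FIFO — oldest first]: 205 @ $22.00 + 155 @ $18.95 = $7,447.25
Total COGS = $9,587.30 + $7,447.25 = $17,034.55
Ending inventory: 69 @ $18.95 + 109 @ $19.40 + 257 @ $15.05 = $7,290.00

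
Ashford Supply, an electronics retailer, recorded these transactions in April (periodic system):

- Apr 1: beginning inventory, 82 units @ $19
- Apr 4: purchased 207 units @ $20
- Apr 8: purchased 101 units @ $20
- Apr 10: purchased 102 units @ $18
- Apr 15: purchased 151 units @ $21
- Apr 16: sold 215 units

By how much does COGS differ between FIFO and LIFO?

FIFO COGS: 82 @ $19 + 133 @ $20 = $4,218
LIFO COGS: 151 @ $21 + 64 @ $18 = $4,323
Difference = |$4,218 − $4,323| = $105

$105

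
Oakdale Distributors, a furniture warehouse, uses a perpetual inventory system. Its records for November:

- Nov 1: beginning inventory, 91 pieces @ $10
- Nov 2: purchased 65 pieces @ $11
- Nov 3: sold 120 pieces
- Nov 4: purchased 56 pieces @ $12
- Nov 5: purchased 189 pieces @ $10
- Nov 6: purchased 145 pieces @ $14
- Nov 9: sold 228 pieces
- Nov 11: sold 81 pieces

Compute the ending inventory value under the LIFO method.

Ending inventory = $1,282

Nov 3, 120 sold [LIFO — newest first]: 65 @ $11 + 55 @ $10 = $1,265
Nov 9, 228 sold [LIFO — newest first]: 145 @ $14 + 83 @ $10 = $2,860
Nov 11, 81 sold [LIFO — newest first]: 81 @ $10 = $810
Total COGS = $1,265 + $2,860 + $810 = $4,935
Ending inventory: 36 @ $10 + 56 @ $12 + 25 @ $10 = $1,282
Check: goods available $6,217 = COGS $4,935 + ending $1,282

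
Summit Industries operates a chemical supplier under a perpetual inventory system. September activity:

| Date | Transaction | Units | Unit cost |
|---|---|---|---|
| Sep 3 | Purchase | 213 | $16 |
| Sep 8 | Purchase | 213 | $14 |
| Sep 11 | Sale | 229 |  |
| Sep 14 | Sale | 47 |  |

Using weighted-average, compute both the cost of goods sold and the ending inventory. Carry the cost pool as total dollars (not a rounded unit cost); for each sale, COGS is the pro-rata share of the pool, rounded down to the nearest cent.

After Sep 3: 213 on hand, pool $3,408.00 (≈ $16.0000 each)
After Sep 8: 426 on hand, pool $6,390.00 (≈ $15.0000 each)
Sep 11, sell 229: 229/426 × $6,390.00 → $3,435.00
Sep 14, sell 47: 47/197 × $2,955.00 → $705.00
Total COGS = $3,435.00 + $705.00 = $4,140.00
Ending inventory (cost pool remaining) = $2,250.00
Check: goods available $6,390.00 = COGS $4,140.00 + ending $2,250.00

COGS = $4,140.00; ending inventory = $2,250.00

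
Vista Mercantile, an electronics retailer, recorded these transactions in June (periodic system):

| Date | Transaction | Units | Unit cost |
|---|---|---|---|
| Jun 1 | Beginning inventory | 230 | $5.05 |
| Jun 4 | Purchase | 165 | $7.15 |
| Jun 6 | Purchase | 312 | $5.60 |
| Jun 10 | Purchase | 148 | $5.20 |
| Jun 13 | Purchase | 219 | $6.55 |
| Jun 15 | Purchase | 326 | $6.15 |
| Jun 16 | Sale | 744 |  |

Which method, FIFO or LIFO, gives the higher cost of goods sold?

LIFO

FIFO COGS: 230 @ $5.05 + 165 @ $7.15 + 312 @ $5.60 + 37 @ $5.20 = $4,280.85
LIFO COGS: 326 @ $6.15 + 219 @ $6.55 + 148 @ $5.20 + 51 @ $5.60 = $4,494.55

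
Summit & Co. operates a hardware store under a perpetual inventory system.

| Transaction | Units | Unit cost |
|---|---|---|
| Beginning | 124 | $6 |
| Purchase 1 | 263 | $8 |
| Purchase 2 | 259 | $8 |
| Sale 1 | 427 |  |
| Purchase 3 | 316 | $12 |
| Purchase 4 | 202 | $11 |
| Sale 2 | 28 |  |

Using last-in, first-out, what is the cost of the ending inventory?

Sale 1 (427) [LIFO — newest first]: 259 @ $8 + 168 @ $8 = $3,416
Sale 2 (28) [LIFO — newest first]: 28 @ $11 = $308
Total COGS = $3,416 + $308 = $3,724
Ending inventory: 124 @ $6 + 95 @ $8 + 316 @ $12 + 174 @ $11 = $7,210

Ending inventory = $7,210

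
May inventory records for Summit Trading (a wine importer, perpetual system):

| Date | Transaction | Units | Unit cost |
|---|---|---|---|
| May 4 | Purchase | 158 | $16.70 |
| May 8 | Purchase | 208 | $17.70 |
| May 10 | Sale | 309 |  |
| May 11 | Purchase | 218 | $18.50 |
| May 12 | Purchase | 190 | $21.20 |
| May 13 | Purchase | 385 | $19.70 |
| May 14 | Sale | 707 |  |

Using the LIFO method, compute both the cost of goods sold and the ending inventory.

COGS = $19,422.80; ending inventory = $2,542.90

May 10, 309 sold [LIFO — newest first]: 208 @ $17.70 + 101 @ $16.70 = $5,368.30
May 14, 707 sold [LIFO — newest first]: 385 @ $19.70 + 190 @ $21.20 + 132 @ $18.50 = $14,054.50
Total COGS = $5,368.30 + $14,054.50 = $19,422.80
Ending inventory: 57 @ $16.70 + 86 @ $18.50 = $2,542.90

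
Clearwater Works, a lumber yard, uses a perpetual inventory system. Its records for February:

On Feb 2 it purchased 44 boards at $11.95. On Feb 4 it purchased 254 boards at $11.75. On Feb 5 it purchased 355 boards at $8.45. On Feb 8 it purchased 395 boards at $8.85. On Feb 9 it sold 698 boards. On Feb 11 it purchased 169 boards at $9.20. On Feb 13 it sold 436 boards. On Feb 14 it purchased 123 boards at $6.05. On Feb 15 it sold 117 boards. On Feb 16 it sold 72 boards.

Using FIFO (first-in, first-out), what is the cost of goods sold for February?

COGS = $12,201.90

Feb 9, 698 sold [FIFO — oldest first]: 44 @ $11.95 + 254 @ $11.75 + 355 @ $8.45 + 45 @ $8.85 = $6,908.30
Feb 13, 436 sold [FIFO — oldest first]: 350 @ $8.85 + 86 @ $9.20 = $3,888.70
Feb 15, 117 sold [FIFO — oldest first]: 83 @ $9.20 + 34 @ $6.05 = $969.30
Feb 16, 72 sold [FIFO — oldest first]: 72 @ $6.05 = $435.60
Total COGS = $6,908.30 + $3,888.70 + $969.30 + $435.60 = $12,201.90
Ending inventory: 17 @ $6.05 = $102.85
Check: goods available $12,304.75 = COGS $12,201.90 + ending $102.85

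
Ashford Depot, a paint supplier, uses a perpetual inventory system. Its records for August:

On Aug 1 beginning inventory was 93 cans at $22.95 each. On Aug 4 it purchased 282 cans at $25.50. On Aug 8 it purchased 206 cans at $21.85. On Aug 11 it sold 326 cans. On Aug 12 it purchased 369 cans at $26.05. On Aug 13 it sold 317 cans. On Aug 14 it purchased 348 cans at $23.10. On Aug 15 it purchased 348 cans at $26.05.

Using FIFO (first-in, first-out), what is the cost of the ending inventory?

Aug 11, 326 sold [FIFO — oldest first]: 93 @ $22.95 + 233 @ $25.50 = $8,075.85
Aug 13, 317 sold [FIFO — oldest first]: 49 @ $25.50 + 206 @ $21.85 + 62 @ $26.05 = $7,365.70
Total COGS = $8,075.85 + $7,365.70 = $15,441.55
Ending inventory: 307 @ $26.05 + 348 @ $23.10 + 348 @ $26.05 = $25,101.55

Ending inventory = $25,101.55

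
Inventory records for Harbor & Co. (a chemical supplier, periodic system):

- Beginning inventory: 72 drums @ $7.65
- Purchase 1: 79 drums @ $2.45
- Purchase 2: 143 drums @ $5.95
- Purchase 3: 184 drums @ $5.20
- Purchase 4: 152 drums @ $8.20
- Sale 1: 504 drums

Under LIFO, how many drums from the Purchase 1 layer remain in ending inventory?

Sale 1 (504) [LIFO — newest first]: 152 @ $8.20 + 184 @ $5.20 + 143 @ $5.95 + 25 @ $2.45 = $3,115.30
Ending inventory: 72 @ $7.65 + 54 @ $2.45 = $683.10

54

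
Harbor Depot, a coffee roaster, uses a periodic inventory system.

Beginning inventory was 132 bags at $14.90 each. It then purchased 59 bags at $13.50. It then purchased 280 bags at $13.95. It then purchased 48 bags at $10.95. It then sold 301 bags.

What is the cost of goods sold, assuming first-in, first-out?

Sale 1 (301) [FIFO — oldest first]: 132 @ $14.90 + 59 @ $13.50 + 110 @ $13.95 = $4,297.80
Ending inventory: 170 @ $13.95 + 48 @ $10.95 = $2,897.10
Check: goods available $7,194.90 = COGS $4,297.80 + ending $2,897.10

COGS = $4,297.80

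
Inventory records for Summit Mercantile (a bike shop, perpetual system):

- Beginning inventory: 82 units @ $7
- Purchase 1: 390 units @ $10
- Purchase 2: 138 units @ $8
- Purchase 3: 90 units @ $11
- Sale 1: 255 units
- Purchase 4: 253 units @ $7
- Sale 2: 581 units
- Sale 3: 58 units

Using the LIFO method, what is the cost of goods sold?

Sale 1 (255) [LIFO — newest first]: 90 @ $11 + 138 @ $8 + 27 @ $10 = $2,364
Sale 2 (581) [LIFO — newest first]: 253 @ $7 + 328 @ $10 = $5,051
Sale 3 (58) [LIFO — newest first]: 35 @ $10 + 23 @ $7 = $511
Total COGS = $2,364 + $5,051 + $511 = $7,926
Ending inventory: 59 @ $7 = $413
Check: goods available $8,339 = COGS $7,926 + ending $413

COGS = $7,926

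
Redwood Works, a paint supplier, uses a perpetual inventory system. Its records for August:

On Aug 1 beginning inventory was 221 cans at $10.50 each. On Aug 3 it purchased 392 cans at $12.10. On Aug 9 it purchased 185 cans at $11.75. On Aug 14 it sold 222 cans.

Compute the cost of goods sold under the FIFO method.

Aug 14, 222 sold [FIFO — oldest first]: 221 @ $10.50 + 1 @ $12.10 = $2,332.60
Ending inventory: 391 @ $12.10 + 185 @ $11.75 = $6,904.85

COGS = $2,332.60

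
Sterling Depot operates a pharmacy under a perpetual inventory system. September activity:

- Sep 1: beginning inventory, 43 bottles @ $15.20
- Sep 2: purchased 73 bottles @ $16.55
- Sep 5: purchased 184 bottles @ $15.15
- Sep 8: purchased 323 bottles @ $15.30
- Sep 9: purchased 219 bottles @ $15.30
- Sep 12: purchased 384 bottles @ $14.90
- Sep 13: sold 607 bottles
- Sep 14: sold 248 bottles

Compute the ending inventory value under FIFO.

Sep 13, 607 sold [FIFO — oldest first]: 43 @ $15.20 + 73 @ $16.55 + 184 @ $15.15 + 307 @ $15.30 = $9,346.45
Sep 14, 248 sold [FIFO — oldest first]: 16 @ $15.30 + 219 @ $15.30 + 13 @ $14.90 = $3,789.20
Total COGS = $9,346.45 + $3,789.20 = $13,135.65
Ending inventory: 371 @ $14.90 = $5,527.90

Ending inventory = $5,527.90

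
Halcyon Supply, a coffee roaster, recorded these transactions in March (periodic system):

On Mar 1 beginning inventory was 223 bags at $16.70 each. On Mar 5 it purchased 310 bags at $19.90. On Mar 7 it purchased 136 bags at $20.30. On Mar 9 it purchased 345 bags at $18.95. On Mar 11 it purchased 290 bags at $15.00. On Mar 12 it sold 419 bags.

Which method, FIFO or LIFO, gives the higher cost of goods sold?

FIFO COGS: 223 @ $16.70 + 196 @ $19.90 = $7,624.50
LIFO COGS: 290 @ $15.00 + 129 @ $18.95 = $6,794.55

FIFO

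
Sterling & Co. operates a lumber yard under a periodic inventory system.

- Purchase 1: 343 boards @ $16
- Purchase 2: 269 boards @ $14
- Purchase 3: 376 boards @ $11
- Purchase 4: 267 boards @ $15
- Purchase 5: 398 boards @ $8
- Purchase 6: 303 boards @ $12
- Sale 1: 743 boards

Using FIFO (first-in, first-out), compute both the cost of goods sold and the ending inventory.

Sale 1 (743) [FIFO — oldest first]: 343 @ $16 + 269 @ $14 + 131 @ $11 = $10,695
Ending inventory: 245 @ $11 + 267 @ $15 + 398 @ $8 + 303 @ $12 = $13,520

COGS = $10,695; ending inventory = $13,520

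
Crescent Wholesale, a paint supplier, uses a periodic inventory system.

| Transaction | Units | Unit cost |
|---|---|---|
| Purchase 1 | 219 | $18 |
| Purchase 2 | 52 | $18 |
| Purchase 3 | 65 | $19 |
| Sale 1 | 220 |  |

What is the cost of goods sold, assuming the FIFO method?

COGS = $3,960

Sale 1 (220) [FIFO — oldest first]: 219 @ $18 + 1 @ $18 = $3,960
Ending inventory: 51 @ $18 + 65 @ $19 = $2,153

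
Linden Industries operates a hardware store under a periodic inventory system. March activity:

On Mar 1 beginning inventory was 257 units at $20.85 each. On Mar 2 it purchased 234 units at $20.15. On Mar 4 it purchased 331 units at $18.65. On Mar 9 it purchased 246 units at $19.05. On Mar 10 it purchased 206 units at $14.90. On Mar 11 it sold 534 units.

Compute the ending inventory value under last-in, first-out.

Ending inventory = $14,717.40

Mar 11, 534 sold [LIFO — newest first]: 206 @ $14.90 + 246 @ $19.05 + 82 @ $18.65 = $9,285.00
Ending inventory: 257 @ $20.85 + 234 @ $20.15 + 249 @ $18.65 = $14,717.40
Check: goods available $24,002.40 = COGS $9,285.00 + ending $14,717.40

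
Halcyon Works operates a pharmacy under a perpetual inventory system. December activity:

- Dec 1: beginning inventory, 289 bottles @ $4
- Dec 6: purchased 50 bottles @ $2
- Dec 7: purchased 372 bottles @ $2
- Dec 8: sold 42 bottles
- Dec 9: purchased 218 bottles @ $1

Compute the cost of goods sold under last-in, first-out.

Dec 8, 42 sold [LIFO — newest first]: 42 @ $2 = $84
Ending inventory: 289 @ $4 + 50 @ $2 + 330 @ $2 + 218 @ $1 = $2,134
Check: goods available $2,218 = COGS $84 + ending $2,134

COGS = $84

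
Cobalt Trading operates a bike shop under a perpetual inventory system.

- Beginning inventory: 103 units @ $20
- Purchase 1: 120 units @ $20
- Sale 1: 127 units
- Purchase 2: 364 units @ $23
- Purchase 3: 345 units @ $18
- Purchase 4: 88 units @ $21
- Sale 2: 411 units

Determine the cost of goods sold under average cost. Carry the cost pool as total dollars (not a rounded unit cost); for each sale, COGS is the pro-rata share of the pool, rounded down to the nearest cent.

After Beginning: 103 on hand, pool $2,060.00 (≈ $20.0000 each)
After Purchase 1: 223 on hand, pool $4,460.00 (≈ $20.0000 each)
Sale 1, sell 127: 127/223 × $4,460.00 → $2,540.00
After Purchase 2: 460 on hand, pool $10,292.00 (≈ $22.3739 each)
After Purchase 3: 805 on hand, pool $16,502.00 (≈ $20.4994 each)
After Purchase 4: 893 on hand, pool $18,350.00 (≈ $20.5487 each)
Sale 2, sell 411: 411/893 × $18,350.00 → $8,445.52
Total COGS = $2,540.00 + $8,445.52 = $10,985.52
Ending inventory (cost pool remaining) = $9,904.48

COGS = $10,985.52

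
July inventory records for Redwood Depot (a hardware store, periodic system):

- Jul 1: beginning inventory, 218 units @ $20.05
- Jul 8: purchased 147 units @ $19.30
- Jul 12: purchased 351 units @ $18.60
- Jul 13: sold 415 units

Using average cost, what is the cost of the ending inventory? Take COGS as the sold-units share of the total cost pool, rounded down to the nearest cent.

Ending inventory = $5,774.75

Jul 13, sell 415: 415/716 × $13,736.60 → $7,961.85
Ending inventory (cost pool remaining) = $5,774.75
Check: goods available $13,736.60 = COGS $7,961.85 + ending $5,774.75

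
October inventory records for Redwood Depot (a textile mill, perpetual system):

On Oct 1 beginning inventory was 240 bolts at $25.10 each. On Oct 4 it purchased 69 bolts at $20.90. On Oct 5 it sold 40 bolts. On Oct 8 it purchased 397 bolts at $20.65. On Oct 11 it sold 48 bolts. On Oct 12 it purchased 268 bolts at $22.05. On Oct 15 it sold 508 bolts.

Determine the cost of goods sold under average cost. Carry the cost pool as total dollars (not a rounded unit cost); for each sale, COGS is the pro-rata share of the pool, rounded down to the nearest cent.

After Oct 1: 240 on hand, pool $6,024.00 (≈ $25.1000 each)
After Oct 4: 309 on hand, pool $7,466.10 (≈ $24.1621 each)
Oct 5, sell 40: 40/309 × $7,466.10 → $966.48
After Oct 8: 666 on hand, pool $14,697.67 (≈ $22.0686 each)
Oct 11, sell 48: 48/666 × $14,697.67 → $1,059.29
After Oct 12: 886 on hand, pool $19,547.78 (≈ $22.0630 each)
Oct 15, sell 508: 508/886 × $19,547.78 → $11,207.98
Total COGS = $966.48 + $1,059.29 + $11,207.98 = $13,233.75
Ending inventory (cost pool remaining) = $8,339.80
Check: goods available $21,573.55 = COGS $13,233.75 + ending $8,339.80

COGS = $13,233.75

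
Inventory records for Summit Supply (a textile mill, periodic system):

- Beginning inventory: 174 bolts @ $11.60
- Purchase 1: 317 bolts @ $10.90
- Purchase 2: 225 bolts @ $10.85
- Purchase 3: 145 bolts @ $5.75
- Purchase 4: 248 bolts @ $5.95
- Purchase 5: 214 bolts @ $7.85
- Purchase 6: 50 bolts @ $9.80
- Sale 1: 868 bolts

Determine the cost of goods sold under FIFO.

COGS = $8,790.35

Sale 1 (868) [FIFO — oldest first]: 174 @ $11.60 + 317 @ $10.90 + 225 @ $10.85 + 145 @ $5.75 + 7 @ $5.95 = $8,790.35
Ending inventory: 241 @ $5.95 + 214 @ $7.85 + 50 @ $9.80 = $3,603.85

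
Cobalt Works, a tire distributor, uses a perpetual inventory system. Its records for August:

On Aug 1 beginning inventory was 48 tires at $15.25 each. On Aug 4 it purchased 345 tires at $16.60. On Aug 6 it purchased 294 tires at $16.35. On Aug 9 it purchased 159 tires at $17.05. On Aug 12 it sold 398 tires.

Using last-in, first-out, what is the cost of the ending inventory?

Aug 12, 398 sold [LIFO — newest first]: 159 @ $17.05 + 239 @ $16.35 = $6,618.60
Ending inventory: 48 @ $15.25 + 345 @ $16.60 + 55 @ $16.35 = $7,358.25

Ending inventory = $7,358.25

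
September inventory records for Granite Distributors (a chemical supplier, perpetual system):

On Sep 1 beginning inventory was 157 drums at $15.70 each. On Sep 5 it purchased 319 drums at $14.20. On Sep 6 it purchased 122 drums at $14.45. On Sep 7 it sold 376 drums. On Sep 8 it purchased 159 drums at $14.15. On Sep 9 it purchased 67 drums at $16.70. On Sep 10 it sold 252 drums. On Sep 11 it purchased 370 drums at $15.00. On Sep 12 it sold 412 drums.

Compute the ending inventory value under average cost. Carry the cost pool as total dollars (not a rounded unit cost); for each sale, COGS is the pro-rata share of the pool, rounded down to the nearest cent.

After Sep 1: 157 on hand, pool $2,464.90 (≈ $15.7000 each)
After Sep 5: 476 on hand, pool $6,994.70 (≈ $14.6947 each)
After Sep 6: 598 on hand, pool $8,757.60 (≈ $14.6448 each)
Sep 7, sell 376: 376/598 × $8,757.60 → $5,506.45
After Sep 8: 381 on hand, pool $5,501.00 (≈ $14.4383 each)
After Sep 9: 448 on hand, pool $6,619.90 (≈ $14.7766 each)
Sep 10, sell 252: 252/448 × $6,619.90 → $3,723.69
After Sep 11: 566 on hand, pool $8,446.21 (≈ $14.9226 each)
Sep 12, sell 412: 412/566 × $8,446.21 → $6,148.12
Total COGS = $5,506.45 + $3,723.69 + $6,148.12 = $15,378.26
Ending inventory (cost pool remaining) = $2,298.09

Ending inventory = $2,298.09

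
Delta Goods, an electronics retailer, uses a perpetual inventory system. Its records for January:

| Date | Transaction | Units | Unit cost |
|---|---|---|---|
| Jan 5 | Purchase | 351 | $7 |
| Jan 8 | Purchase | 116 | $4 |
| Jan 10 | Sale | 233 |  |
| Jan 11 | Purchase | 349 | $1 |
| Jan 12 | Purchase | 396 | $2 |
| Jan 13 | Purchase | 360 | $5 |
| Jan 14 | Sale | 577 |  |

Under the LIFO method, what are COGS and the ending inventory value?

COGS = $3,517; ending inventory = $2,345

Jan 10, 233 sold [LIFO — newest first]: 116 @ $4 + 117 @ $7 = $1,283
Jan 14, 577 sold [LIFO — newest first]: 360 @ $5 + 217 @ $2 = $2,234
Total COGS = $1,283 + $2,234 = $3,517
Ending inventory: 234 @ $7 + 349 @ $1 + 179 @ $2 = $2,345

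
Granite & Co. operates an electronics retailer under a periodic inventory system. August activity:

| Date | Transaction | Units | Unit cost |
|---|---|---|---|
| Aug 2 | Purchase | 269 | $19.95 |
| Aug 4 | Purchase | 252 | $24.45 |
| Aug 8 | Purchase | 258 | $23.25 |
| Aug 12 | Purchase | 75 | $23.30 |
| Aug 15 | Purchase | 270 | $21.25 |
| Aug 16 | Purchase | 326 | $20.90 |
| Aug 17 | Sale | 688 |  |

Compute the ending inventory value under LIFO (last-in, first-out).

Aug 17, 688 sold [LIFO — newest first]: 326 @ $20.90 + 270 @ $21.25 + 75 @ $23.30 + 17 @ $23.25 = $14,693.65
Ending inventory: 269 @ $19.95 + 252 @ $24.45 + 241 @ $23.25 = $17,131.20

Ending inventory = $17,131.20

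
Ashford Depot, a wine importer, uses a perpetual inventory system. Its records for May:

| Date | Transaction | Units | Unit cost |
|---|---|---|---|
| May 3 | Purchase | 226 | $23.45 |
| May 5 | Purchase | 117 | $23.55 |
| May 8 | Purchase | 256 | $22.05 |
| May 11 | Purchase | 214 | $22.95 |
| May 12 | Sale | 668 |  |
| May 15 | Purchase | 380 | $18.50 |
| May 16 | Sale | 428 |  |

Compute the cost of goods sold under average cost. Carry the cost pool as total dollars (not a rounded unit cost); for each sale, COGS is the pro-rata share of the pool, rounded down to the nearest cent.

COGS = $23,728.98

After May 3: 226 on hand, pool $5,299.70 (≈ $23.4500 each)
After May 5: 343 on hand, pool $8,055.05 (≈ $23.4841 each)
After May 8: 599 on hand, pool $13,699.85 (≈ $22.8712 each)
After May 11: 813 on hand, pool $18,611.15 (≈ $22.8919 each)
May 12, sell 668: 668/813 × $18,611.15 → $15,291.81
After May 15: 525 on hand, pool $10,349.34 (≈ $19.7130 each)
May 16, sell 428: 428/525 × $10,349.34 → $8,437.17
Total COGS = $15,291.81 + $8,437.17 = $23,728.98
Ending inventory (cost pool remaining) = $1,912.17
Check: goods available $25,641.15 = COGS $23,728.98 + ending $1,912.17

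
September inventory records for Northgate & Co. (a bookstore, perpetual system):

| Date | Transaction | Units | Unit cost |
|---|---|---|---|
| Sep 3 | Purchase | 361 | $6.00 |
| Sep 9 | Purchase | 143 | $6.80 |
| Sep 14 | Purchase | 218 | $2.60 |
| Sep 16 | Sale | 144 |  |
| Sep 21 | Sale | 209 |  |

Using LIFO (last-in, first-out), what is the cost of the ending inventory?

Ending inventory = $2,220.40

Sep 16, 144 sold [LIFO — newest first]: 144 @ $2.60 = $374.40
Sep 21, 209 sold [LIFO — newest first]: 74 @ $2.60 + 135 @ $6.80 = $1,110.40
Total COGS = $374.40 + $1,110.40 = $1,484.80
Ending inventory: 361 @ $6.00 + 8 @ $6.80 = $2,220.40
Check: goods available $3,705.20 = COGS $1,484.80 + ending $2,220.40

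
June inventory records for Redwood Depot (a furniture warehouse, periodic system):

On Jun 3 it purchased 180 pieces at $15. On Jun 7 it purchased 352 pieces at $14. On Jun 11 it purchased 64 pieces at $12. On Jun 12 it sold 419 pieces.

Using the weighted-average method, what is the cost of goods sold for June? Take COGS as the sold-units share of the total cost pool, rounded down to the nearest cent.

Jun 12, sell 419: 419/596 × $8,396.00 → $5,902.55
Ending inventory (cost pool remaining) = $2,493.45
Check: goods available $8,396.00 = COGS $5,902.55 + ending $2,493.45

COGS = $5,902.55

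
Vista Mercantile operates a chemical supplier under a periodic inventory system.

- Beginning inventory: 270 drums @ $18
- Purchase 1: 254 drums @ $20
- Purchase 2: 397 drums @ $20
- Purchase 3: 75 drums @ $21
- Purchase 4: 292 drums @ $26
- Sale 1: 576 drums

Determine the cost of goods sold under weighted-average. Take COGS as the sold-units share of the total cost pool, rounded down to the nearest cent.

Sale 1, sell 576: 576/1288 × $27,047.00 → $12,095.55
Ending inventory (cost pool remaining) = $14,951.45
Check: goods available $27,047.00 = COGS $12,095.55 + ending $14,951.45

COGS = $12,095.55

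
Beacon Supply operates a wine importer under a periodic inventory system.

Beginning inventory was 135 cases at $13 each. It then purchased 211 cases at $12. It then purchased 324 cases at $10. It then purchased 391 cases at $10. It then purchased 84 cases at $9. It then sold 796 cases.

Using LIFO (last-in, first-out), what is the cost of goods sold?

Sale 1 (796) [LIFO — newest first]: 84 @ $9 + 391 @ $10 + 321 @ $10 = $7,876
Ending inventory: 135 @ $13 + 211 @ $12 + 3 @ $10 = $4,317
Check: goods available $12,193 = COGS $7,876 + ending $4,317

COGS = $7,876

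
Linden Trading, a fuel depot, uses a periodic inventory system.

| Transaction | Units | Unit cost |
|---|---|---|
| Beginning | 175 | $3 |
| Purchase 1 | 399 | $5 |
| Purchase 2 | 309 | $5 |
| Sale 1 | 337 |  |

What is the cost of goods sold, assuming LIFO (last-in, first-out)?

Sale 1 (337) [LIFO — newest first]: 309 @ $5 + 28 @ $5 = $1,685
Ending inventory: 175 @ $3 + 371 @ $5 = $2,380
Check: goods available $4,065 = COGS $1,685 + ending $2,380

COGS = $1,685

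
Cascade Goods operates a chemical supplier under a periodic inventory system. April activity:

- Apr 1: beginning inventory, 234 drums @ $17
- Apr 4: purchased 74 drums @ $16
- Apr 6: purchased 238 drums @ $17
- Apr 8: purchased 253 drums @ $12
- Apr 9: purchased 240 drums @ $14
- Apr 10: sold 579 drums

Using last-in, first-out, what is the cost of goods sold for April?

Apr 10, 579 sold [LIFO — newest first]: 240 @ $14 + 253 @ $12 + 86 @ $17 = $7,858
Ending inventory: 234 @ $17 + 74 @ $16 + 152 @ $17 = $7,746

COGS = $7,858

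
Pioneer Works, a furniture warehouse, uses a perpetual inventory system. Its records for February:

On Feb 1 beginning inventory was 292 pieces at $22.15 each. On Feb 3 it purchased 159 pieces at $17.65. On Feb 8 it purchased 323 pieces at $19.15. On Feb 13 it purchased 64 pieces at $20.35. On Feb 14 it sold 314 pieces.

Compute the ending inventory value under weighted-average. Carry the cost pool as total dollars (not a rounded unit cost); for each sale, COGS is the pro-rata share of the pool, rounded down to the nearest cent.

After Feb 1: 292 on hand, pool $6,467.80 (≈ $22.1500 each)
After Feb 3: 451 on hand, pool $9,274.15 (≈ $20.5635 each)
After Feb 8: 774 on hand, pool $15,459.60 (≈ $19.9736 each)
After Feb 13: 838 on hand, pool $16,762.00 (≈ $20.0024 each)
Feb 14, sell 314: 314/838 × $16,762.00 → $6,280.74
Ending inventory (cost pool remaining) = $10,481.26
Check: goods available $16,762.00 = COGS $6,280.74 + ending $10,481.26

Ending inventory = $10,481.26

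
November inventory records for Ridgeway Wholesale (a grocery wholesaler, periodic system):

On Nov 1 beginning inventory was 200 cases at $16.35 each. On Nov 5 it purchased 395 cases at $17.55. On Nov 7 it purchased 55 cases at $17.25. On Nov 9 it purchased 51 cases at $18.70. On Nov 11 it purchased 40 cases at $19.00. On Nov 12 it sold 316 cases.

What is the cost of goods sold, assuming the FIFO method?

Nov 12, 316 sold [FIFO — oldest first]: 200 @ $16.35 + 116 @ $17.55 = $5,305.80
Ending inventory: 279 @ $17.55 + 55 @ $17.25 + 51 @ $18.70 + 40 @ $19.00 = $7,558.90

COGS = $5,305.80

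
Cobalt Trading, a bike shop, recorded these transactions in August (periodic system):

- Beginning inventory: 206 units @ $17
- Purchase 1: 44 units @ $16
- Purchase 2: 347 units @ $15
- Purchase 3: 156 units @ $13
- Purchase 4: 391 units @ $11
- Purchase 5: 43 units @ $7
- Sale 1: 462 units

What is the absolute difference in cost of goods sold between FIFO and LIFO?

$2,420

FIFO COGS: 206 @ $17 + 44 @ $16 + 212 @ $15 = $7,386
LIFO COGS: 43 @ $7 + 391 @ $11 + 28 @ $13 = $4,966
Difference = |$7,386 − $4,966| = $2,420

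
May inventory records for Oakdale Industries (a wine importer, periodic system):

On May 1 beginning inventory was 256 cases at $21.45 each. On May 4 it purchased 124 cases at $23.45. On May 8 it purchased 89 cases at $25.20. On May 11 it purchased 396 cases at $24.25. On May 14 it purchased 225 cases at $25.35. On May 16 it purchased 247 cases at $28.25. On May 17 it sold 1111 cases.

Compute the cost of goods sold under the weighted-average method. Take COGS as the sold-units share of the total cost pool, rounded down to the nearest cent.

COGS = $27,360.59

May 17, sell 1111: 1111/1337 × $32,926.30 → $27,360.59
Ending inventory (cost pool remaining) = $5,565.71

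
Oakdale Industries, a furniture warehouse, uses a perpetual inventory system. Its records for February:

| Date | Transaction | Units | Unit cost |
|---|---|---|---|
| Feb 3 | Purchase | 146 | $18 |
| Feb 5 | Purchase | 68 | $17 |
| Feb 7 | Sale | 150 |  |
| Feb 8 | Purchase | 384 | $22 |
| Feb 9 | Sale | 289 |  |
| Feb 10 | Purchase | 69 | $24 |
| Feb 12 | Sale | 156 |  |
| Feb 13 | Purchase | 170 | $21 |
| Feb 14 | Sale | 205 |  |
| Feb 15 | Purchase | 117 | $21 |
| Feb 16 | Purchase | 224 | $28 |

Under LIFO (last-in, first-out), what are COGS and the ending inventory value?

COGS = $16,792; ending inventory = $9,395

Feb 7, 150 sold [LIFO — newest first]: 68 @ $17 + 82 @ $18 = $2,632
Feb 9, 289 sold [LIFO — newest first]: 289 @ $22 = $6,358
Feb 12, 156 sold [LIFO — newest first]: 69 @ $24 + 87 @ $22 = $3,570
Feb 14, 205 sold [LIFO — newest first]: 170 @ $21 + 8 @ $22 + 27 @ $18 = $4,232
Total COGS = $2,632 + $6,358 + $3,570 + $4,232 = $16,792
Ending inventory: 37 @ $18 + 117 @ $21 + 224 @ $28 = $9,395
Check: goods available $26,187 = COGS $16,792 + ending $9,395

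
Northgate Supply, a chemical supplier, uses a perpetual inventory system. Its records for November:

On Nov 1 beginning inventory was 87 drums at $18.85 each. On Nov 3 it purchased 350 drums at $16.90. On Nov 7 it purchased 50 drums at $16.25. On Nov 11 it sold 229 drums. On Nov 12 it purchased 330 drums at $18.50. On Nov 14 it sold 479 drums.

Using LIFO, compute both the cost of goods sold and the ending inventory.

Nov 11, 229 sold [LIFO — newest first]: 50 @ $16.25 + 179 @ $16.90 = $3,837.60
Nov 14, 479 sold [LIFO — newest first]: 330 @ $18.50 + 149 @ $16.90 = $8,623.10
Total COGS = $3,837.60 + $8,623.10 = $12,460.70
Ending inventory: 87 @ $18.85 + 22 @ $16.90 = $2,011.75

COGS = $12,460.70; ending inventory = $2,011.75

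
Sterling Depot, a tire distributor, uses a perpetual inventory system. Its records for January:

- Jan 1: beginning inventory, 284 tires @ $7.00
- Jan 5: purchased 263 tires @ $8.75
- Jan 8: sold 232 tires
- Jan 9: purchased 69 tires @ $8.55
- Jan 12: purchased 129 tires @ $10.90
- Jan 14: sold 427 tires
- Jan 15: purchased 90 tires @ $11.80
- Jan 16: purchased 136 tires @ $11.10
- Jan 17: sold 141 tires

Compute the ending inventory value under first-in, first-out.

Jan 8, 232 sold [FIFO — oldest first]: 232 @ $7.00 = $1,624.00
Jan 14, 427 sold [FIFO — oldest first]: 52 @ $7.00 + 263 @ $8.75 + 69 @ $8.55 + 43 @ $10.90 = $3,723.90
Jan 17, 141 sold [FIFO — oldest first]: 86 @ $10.90 + 55 @ $11.80 = $1,586.40
Total COGS = $1,624.00 + $3,723.90 + $1,586.40 = $6,934.30
Ending inventory: 35 @ $11.80 + 136 @ $11.10 = $1,922.60
Check: goods available $8,856.90 = COGS $6,934.30 + ending $1,922.60

Ending inventory = $1,922.60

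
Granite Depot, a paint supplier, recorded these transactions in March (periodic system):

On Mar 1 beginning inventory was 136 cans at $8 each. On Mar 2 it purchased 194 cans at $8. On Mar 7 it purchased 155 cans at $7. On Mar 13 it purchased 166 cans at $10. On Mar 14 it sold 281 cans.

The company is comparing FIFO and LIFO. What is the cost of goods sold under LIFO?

COGS = $2,465

FIFO COGS: 136 @ $8 + 145 @ $8 = $2,248
LIFO COGS: 166 @ $10 + 115 @ $7 = $2,465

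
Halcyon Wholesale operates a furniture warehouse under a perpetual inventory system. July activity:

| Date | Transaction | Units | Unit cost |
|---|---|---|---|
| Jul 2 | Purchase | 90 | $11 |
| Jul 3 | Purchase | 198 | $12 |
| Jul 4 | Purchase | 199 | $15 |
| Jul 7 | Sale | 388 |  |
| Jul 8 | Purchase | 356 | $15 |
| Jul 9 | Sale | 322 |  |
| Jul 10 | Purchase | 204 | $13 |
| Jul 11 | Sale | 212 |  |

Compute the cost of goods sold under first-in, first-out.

COGS = $12,718

Jul 7, 388 sold [FIFO — oldest first]: 90 @ $11 + 198 @ $12 + 100 @ $15 = $4,866
Jul 9, 322 sold [FIFO — oldest first]: 99 @ $15 + 223 @ $15 = $4,830
Jul 11, 212 sold [FIFO — oldest first]: 133 @ $15 + 79 @ $13 = $3,022
Total COGS = $4,866 + $4,830 + $3,022 = $12,718
Ending inventory: 125 @ $13 = $1,625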